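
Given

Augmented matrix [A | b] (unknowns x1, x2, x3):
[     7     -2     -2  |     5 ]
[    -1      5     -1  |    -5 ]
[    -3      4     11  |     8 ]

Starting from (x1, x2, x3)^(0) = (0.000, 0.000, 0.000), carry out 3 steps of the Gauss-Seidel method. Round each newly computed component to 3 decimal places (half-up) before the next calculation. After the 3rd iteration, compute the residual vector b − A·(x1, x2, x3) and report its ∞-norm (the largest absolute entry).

Iteration 1:
  x1 = (5 - (-2)·0.000 - (-2)·0.000) / (7) = 0.714
  x2 = (-5 - (-1)·0.714 - (-1)·0.000) / (5) = -0.857
  x3 = (8 - (-3)·0.714 - (4)·-0.857) / (11) = 1.234
Iteration 2:
  x1 = (5 - (-2)·-0.857 - (-2)·1.234) / (7) = 0.822
  x2 = (-5 - (-1)·0.822 - (-1)·1.234) / (5) = -0.589
  x3 = (8 - (-3)·0.822 - (4)·-0.589) / (11) = 1.166
Iteration 3:
  x1 = (5 - (-2)·-0.589 - (-2)·1.166) / (7) = 0.879
  x2 = (-5 - (-1)·0.879 - (-1)·1.166) / (5) = -0.591
  x3 = (8 - (-3)·0.879 - (4)·-0.591) / (11) = 1.182
Residual b − A·x = (0.029, 0.016, -0.001); ∞-norm = 0.029

0.029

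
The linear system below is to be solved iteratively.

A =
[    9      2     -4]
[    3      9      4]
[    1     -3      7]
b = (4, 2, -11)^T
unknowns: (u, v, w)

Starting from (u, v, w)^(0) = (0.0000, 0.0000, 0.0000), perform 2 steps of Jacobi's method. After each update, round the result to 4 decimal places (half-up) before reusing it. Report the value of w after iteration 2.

Iteration 1:
  u = (4 - (2)·0.0000 - (-4)·0.0000) / (9) = 0.4444
  v = (2 - (3)·0.0000 - (4)·0.0000) / (9) = 0.2222
  w = (-11 - (1)·0.0000 - (-3)·0.0000) / (7) = -1.5714
Iteration 2:
  u = (4 - (2)·0.2222 - (-4)·-1.5714) / (9) = -0.3033
  v = (2 - (3)·0.4444 - (4)·-1.5714) / (9) = 0.7725
  w = (-11 - (1)·0.4444 - (-3)·0.2222) / (7) = -1.5397

-1.5397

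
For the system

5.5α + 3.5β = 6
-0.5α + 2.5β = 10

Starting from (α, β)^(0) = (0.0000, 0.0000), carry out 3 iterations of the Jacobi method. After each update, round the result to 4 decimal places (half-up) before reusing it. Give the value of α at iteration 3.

Iteration 1:
  α = (6 - (3.5)·0.0000) / (5.5) = 1.0909
  β = (10 - (-0.5)·0.0000) / (2.5) = 4.0000
Iteration 2:
  α = (6 - (3.5)·4.0000) / (5.5) = -1.4545
  β = (10 - (-0.5)·1.0909) / (2.5) = 4.2182
Iteration 3:
  α = (6 - (3.5)·4.2182) / (5.5) = -1.5934
  β = (10 - (-0.5)·-1.4545) / (2.5) = 3.7091

-1.5934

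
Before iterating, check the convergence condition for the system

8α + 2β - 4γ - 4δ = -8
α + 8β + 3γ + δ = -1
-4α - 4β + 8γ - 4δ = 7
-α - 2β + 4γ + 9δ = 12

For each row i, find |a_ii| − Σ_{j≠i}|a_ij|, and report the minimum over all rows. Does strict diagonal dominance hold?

row 1: |8| − (2+4+4) = -2
row 2: |8| − (1+3+1) = 3
row 3: |8| − (4+4+4) = -4
row 4: |9| − (1+2+4) = 2
minimum over rows = -4 → not strictly diagonally dominant

-4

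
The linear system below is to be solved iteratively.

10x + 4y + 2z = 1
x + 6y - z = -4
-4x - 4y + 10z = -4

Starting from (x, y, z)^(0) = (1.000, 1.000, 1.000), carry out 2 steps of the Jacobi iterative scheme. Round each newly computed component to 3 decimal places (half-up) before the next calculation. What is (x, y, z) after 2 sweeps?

(0.287, -0.517, -0.867)

Iteration 1:
  x = (1 - (4)·1.000 - (2)·1.000) / (10) = -0.500
  y = (-4 - (1)·1.000 - (-1)·1.000) / (6) = -0.667
  z = (-4 - (-4)·1.000 - (-4)·1.000) / (10) = 0.400
Iteration 2:
  x = (1 - (4)·-0.667 - (2)·0.400) / (10) = 0.287
  y = (-4 - (1)·-0.500 - (-1)·0.400) / (6) = -0.517
  z = (-4 - (-4)·-0.500 - (-4)·-0.667) / (10) = -0.867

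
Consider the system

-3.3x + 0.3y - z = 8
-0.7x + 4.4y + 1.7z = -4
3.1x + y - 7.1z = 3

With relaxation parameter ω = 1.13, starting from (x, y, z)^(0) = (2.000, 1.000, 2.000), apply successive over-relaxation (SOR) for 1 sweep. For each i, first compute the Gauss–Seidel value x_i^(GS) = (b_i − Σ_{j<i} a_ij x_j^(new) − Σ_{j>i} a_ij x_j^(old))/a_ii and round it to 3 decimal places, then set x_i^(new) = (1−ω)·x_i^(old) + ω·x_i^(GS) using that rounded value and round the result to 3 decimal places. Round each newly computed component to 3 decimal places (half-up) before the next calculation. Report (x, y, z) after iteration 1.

(-3.581, -2.675, -2.930)

Iteration 1:
  x: GS value = (8 - (0.3)·1.000 - (-1)·2.000) / (-3.3) = -2.939;  x ← (1−ω)·2.000 + ω·-2.939 = -3.581
  y: GS value = (-4 - (-0.7)·-3.581 - (1.7)·2.000) / (4.4) = -2.252;  y ← (1−ω)·1.000 + ω·-2.252 = -2.675
  z: GS value = (3 - (3.1)·-3.581 - (1)·-2.675) / (-7.1) = -2.363;  z ← (1−ω)·2.000 + ω·-2.363 = -2.930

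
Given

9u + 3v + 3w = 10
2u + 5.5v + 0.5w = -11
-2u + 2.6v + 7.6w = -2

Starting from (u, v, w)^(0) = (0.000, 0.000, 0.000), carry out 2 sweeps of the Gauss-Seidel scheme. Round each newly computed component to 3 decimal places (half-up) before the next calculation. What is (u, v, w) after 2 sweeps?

(1.628, -2.669, 1.078)

Iteration 1:
  u = (10 - (3)·0.000 - (3)·0.000) / (9) = 1.111
  v = (-11 - (2)·1.111 - (0.5)·0.000) / (5.5) = -2.404
  w = (-2 - (-2)·1.111 - (2.6)·-2.404) / (7.6) = 0.852
Iteration 2:
  u = (10 - (3)·-2.404 - (3)·0.852) / (9) = 1.628
  v = (-11 - (2)·1.628 - (0.5)·0.852) / (5.5) = -2.669
  w = (-2 - (-2)·1.628 - (2.6)·-2.669) / (7.6) = 1.078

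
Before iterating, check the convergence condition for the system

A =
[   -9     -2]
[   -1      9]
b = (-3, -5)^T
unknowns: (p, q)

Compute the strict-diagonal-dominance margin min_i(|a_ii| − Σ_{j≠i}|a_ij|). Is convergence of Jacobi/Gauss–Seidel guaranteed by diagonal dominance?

7

row 1: |-9| − (2) = 7
row 2: |9| − (1) = 8
minimum over rows = 7 → strictly diagonally dominant (convergence guaranteed)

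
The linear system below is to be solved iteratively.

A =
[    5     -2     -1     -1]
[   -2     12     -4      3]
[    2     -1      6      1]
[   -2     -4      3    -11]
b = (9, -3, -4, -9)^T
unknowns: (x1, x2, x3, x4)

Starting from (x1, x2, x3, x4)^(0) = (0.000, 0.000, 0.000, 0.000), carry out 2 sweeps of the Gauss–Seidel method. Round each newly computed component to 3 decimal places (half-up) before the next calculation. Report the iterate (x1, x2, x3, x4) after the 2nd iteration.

Iteration 1:
  x1 = (9 - (-2)·0.000 - (-1)·0.000 - (-1)·0.000) / (5) = 1.800
  x2 = (-3 - (-2)·1.800 - (-4)·0.000 - (3)·0.000) / (12) = 0.050
  x3 = (-4 - (2)·1.800 - (-1)·0.050 - (1)·0.000) / (6) = -1.258
  x4 = (-9 - (-2)·1.800 - (-4)·0.050 - (3)·-1.258) / (-11) = 0.130
Iteration 2:
  x1 = (9 - (-2)·0.050 - (-1)·-1.258 - (-1)·0.130) / (5) = 1.594
  x2 = (-3 - (-2)·1.594 - (-4)·-1.258 - (3)·0.130) / (12) = -0.436
  x3 = (-4 - (2)·1.594 - (-1)·-0.436 - (1)·0.130) / (6) = -1.292
  x4 = (-9 - (-2)·1.594 - (-4)·-0.436 - (3)·-1.292) / (-11) = 0.335

(1.594, -0.436, -1.292, 0.335)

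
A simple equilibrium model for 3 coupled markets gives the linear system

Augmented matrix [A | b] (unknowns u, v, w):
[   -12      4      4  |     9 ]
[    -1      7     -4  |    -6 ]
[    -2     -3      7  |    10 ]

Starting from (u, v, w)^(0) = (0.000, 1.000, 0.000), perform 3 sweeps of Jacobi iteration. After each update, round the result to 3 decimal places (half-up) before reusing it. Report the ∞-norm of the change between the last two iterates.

0.522

Iteration 1:
  u = (9 - (4)·1.000 - (4)·0.000) / (-12) = -0.417
  v = (-6 - (-1)·0.000 - (-4)·0.000) / (7) = -0.857
  w = (10 - (-2)·0.000 - (-3)·1.000) / (7) = 1.857
Iteration 2:
  u = (9 - (4)·-0.857 - (4)·1.857) / (-12) = -0.417
  v = (-6 - (-1)·-0.417 - (-4)·1.857) / (7) = 0.144
  w = (10 - (-2)·-0.417 - (-3)·-0.857) / (7) = 0.942
Iteration 3:
  u = (9 - (4)·0.144 - (4)·0.942) / (-12) = -0.388
  v = (-6 - (-1)·-0.417 - (-4)·0.942) / (7) = -0.378
  w = (10 - (-2)·-0.417 - (-3)·0.144) / (7) = 1.371
Change: (0.029, -0.522, 0.429) → max |·| = 0.522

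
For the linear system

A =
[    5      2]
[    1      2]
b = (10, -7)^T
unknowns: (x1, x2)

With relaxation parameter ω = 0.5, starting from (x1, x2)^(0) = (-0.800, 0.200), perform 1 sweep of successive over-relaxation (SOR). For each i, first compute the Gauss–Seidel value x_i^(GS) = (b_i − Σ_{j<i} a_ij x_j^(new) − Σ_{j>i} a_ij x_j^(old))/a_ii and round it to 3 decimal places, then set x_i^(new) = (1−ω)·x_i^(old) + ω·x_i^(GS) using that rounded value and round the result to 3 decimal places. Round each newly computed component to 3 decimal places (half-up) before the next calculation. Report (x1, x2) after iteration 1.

(0.560, -1.790)

Iteration 1:
  x1: GS value = (10 - (2)·0.200) / (5) = 1.920;  x1 ← (1−ω)·-0.800 + ω·1.920 = 0.560
  x2: GS value = (-7 - (1)·0.560) / (2) = -3.780;  x2 ← (1−ω)·0.200 + ω·-3.780 = -1.790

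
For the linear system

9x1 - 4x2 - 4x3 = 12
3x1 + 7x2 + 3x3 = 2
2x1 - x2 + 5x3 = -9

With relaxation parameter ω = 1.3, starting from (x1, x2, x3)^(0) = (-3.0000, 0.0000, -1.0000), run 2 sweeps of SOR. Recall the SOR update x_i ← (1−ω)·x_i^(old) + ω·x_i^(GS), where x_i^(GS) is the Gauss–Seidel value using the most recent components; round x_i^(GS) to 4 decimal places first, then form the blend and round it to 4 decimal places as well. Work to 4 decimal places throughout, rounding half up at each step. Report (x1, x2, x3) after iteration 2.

Iteration 1:
  x1: GS value = (12 - (-4)·0.0000 - (-4)·-1.0000) / (9) = 0.8889;  x1 ← (1−ω)·-3.0000 + ω·0.8889 = 2.0556
  x2: GS value = (2 - (3)·2.0556 - (3)·-1.0000) / (7) = -0.1667;  x2 ← (1−ω)·0.0000 + ω·-0.1667 = -0.2167
  x3: GS value = (-9 - (2)·2.0556 - (-1)·-0.2167) / (5) = -2.6656;  x3 ← (1−ω)·-1.0000 + ω·-2.6656 = -3.1653
Iteration 2:
  x1: GS value = (12 - (-4)·-0.2167 - (-4)·-3.1653) / (9) = -0.1698;  x1 ← (1−ω)·2.0556 + ω·-0.1698 = -0.8374
  x2: GS value = (2 - (3)·-0.8374 - (3)·-3.1653) / (7) = 2.0012;  x2 ← (1−ω)·-0.2167 + ω·2.0012 = 2.6666
  x3: GS value = (-9 - (2)·-0.8374 - (-1)·2.6666) / (5) = -0.9317;  x3 ← (1−ω)·-3.1653 + ω·-0.9317 = -0.2616

(-0.8374, 2.6666, -0.2616)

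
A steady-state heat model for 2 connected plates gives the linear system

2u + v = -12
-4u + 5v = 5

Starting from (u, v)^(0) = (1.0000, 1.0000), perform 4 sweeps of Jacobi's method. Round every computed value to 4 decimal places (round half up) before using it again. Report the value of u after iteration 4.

-3.7400

Iteration 1:
  u = (-12 - (1)·1.0000) / (2) = -6.5000
  v = (5 - (-4)·1.0000) / (5) = 1.8000
Iteration 2:
  u = (-12 - (1)·1.8000) / (2) = -6.9000
  v = (5 - (-4)·-6.5000) / (5) = -4.2000
Iteration 3:
  u = (-12 - (1)·-4.2000) / (2) = -3.9000
  v = (5 - (-4)·-6.9000) / (5) = -4.5200
Iteration 4:
  u = (-12 - (1)·-4.5200) / (2) = -3.7400
  v = (5 - (-4)·-3.9000) / (5) = -2.1200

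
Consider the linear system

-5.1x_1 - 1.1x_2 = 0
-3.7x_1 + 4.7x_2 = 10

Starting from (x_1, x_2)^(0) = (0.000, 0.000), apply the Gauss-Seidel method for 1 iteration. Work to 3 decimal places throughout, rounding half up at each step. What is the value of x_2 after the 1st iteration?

2.128

Iteration 1:
  x_1 = (0 - (-1.1)·0.000) / (-5.1) = 0.000
  x_2 = (10 - (-3.7)·0.000) / (4.7) = 2.128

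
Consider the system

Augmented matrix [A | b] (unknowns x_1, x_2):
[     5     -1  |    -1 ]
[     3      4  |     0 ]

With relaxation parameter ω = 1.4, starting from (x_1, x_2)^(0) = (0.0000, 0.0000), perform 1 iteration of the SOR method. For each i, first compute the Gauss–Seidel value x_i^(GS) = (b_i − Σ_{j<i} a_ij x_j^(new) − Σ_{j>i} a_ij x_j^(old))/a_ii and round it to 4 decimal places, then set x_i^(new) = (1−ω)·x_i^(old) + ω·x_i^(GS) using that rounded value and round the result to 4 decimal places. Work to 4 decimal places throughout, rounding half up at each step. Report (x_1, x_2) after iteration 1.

Iteration 1:
  x_1: GS value = (-1 - (-1)·0.0000) / (5) = -0.2000;  x_1 ← (1−ω)·0.0000 + ω·-0.2000 = -0.2800
  x_2: GS value = (0 - (3)·-0.2800) / (4) = 0.2100;  x_2 ← (1−ω)·0.0000 + ω·0.2100 = 0.2940

(-0.2800, 0.2940)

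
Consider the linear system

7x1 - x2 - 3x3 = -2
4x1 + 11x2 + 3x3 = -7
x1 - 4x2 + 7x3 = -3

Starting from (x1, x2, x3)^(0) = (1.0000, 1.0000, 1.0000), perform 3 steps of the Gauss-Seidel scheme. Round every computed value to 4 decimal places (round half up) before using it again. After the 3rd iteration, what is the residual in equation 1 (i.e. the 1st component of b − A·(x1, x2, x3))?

-1.1790

Iteration 1:
  x1 = (-2 - (-1)·1.0000 - (-3)·1.0000) / (7) = 0.2857
  x2 = (-7 - (4)·0.2857 - (3)·1.0000) / (11) = -1.0130
  x3 = (-3 - (1)·0.2857 - (-4)·-1.0130) / (7) = -1.0482
Iteration 2:
  x1 = (-2 - (-1)·-1.0130 - (-3)·-1.0482) / (7) = -0.8797
  x2 = (-7 - (4)·-0.8797 - (3)·-1.0482) / (11) = -0.0306
  x3 = (-3 - (1)·-0.8797 - (-4)·-0.0306) / (7) = -0.3204
Iteration 3:
  x1 = (-2 - (-1)·-0.0306 - (-3)·-0.3204) / (7) = -0.4274
  x2 = (-7 - (4)·-0.4274 - (3)·-0.3204) / (11) = -0.3936
  x3 = (-3 - (1)·-0.4274 - (-4)·-0.3936) / (7) = -0.5924
Residual b − A·x = (-1.1790, 0.8164, -0.0002)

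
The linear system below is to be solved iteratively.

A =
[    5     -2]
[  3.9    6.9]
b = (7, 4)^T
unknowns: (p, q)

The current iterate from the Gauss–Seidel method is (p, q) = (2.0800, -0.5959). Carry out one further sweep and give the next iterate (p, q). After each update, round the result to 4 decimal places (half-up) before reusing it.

(1.1616, -0.0768)

One sweep:
  p = (7 - (-2)·-0.5959) / (5) = 1.1616
  q = (4 - (3.9)·1.1616) / (6.9) = -0.0768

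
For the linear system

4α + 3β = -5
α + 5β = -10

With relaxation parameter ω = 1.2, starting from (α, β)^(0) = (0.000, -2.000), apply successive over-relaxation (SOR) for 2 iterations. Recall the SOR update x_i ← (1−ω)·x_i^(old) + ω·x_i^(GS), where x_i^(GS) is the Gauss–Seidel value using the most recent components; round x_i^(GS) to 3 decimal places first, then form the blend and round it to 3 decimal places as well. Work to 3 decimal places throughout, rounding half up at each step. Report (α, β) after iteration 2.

(0.305, -2.059)

Iteration 1:
  α: GS value = (-5 - (3)·-2.000) / (4) = 0.250;  α ← (1−ω)·0.000 + ω·0.250 = 0.300
  β: GS value = (-10 - (1)·0.300) / (5) = -2.060;  β ← (1−ω)·-2.000 + ω·-2.060 = -2.072
Iteration 2:
  α: GS value = (-5 - (3)·-2.072) / (4) = 0.304;  α ← (1−ω)·0.300 + ω·0.304 = 0.305
  β: GS value = (-10 - (1)·0.305) / (5) = -2.061;  β ← (1−ω)·-2.072 + ω·-2.061 = -2.059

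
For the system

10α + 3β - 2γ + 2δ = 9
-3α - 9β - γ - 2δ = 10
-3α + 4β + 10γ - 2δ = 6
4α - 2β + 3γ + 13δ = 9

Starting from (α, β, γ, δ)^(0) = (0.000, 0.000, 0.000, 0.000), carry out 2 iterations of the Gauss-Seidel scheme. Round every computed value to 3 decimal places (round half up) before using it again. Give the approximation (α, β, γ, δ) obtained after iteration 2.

Iteration 1:
  α = (9 - (3)·0.000 - (-2)·0.000 - (2)·0.000) / (10) = 0.900
  β = (10 - (-3)·0.900 - (-1)·0.000 - (-2)·0.000) / (-9) = -1.411
  γ = (6 - (-3)·0.900 - (4)·-1.411 - (-2)·0.000) / (10) = 1.434
  δ = (9 - (4)·0.900 - (-2)·-1.411 - (3)·1.434) / (13) = -0.133
Iteration 2:
  α = (9 - (3)·-1.411 - (-2)·1.434 - (2)·-0.133) / (10) = 1.637
  β = (10 - (-3)·1.637 - (-1)·1.434 - (-2)·-0.133) / (-9) = -1.787
  γ = (6 - (-3)·1.637 - (4)·-1.787 - (-2)·-0.133) / (10) = 1.779
  δ = (9 - (4)·1.637 - (-2)·-1.787 - (3)·1.779) / (13) = -0.497

(1.637, -1.787, 1.779, -0.497)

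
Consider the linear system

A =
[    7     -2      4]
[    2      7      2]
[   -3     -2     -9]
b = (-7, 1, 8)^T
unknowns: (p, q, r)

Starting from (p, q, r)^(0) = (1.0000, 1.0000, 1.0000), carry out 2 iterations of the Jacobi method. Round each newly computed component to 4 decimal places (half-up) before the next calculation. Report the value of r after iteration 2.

-0.3651

Iteration 1:
  p = (-7 - (-2)·1.0000 - (4)·1.0000) / (7) = -1.2857
  q = (1 - (2)·1.0000 - (2)·1.0000) / (7) = -0.4286
  r = (8 - (-3)·1.0000 - (-2)·1.0000) / (-9) = -1.4444
Iteration 2:
  p = (-7 - (-2)·-0.4286 - (4)·-1.4444) / (7) = -0.2971
  q = (1 - (2)·-1.2857 - (2)·-1.4444) / (7) = 0.9229
  r = (8 - (-3)·-1.2857 - (-2)·-0.4286) / (-9) = -0.3651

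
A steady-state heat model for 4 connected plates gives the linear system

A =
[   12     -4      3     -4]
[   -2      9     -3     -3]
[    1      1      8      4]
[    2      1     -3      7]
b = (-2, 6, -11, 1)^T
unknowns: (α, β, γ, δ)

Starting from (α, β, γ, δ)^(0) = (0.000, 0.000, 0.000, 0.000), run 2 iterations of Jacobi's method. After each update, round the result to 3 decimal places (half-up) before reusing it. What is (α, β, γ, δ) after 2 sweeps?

(0.447, 0.219, -1.509, -0.494)

Iteration 1:
  α = (-2 - (-4)·0.000 - (3)·0.000 - (-4)·0.000) / (12) = -0.167
  β = (6 - (-2)·0.000 - (-3)·0.000 - (-3)·0.000) / (9) = 0.667
  γ = (-11 - (1)·0.000 - (1)·0.000 - (4)·0.000) / (8) = -1.375
  δ = (1 - (2)·0.000 - (1)·0.000 - (-3)·0.000) / (7) = 0.143
Iteration 2:
  α = (-2 - (-4)·0.667 - (3)·-1.375 - (-4)·0.143) / (12) = 0.447
  β = (6 - (-2)·-0.167 - (-3)·-1.375 - (-3)·0.143) / (9) = 0.219
  γ = (-11 - (1)·-0.167 - (1)·0.667 - (4)·0.143) / (8) = -1.509
  δ = (1 - (2)·-0.167 - (1)·0.667 - (-3)·-1.375) / (7) = -0.494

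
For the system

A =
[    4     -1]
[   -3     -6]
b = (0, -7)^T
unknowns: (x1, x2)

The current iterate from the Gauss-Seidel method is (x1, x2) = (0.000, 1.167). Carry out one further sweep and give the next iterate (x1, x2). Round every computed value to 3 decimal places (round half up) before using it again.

One sweep:
  x1 = (0 - (-1)·1.167) / (4) = 0.292
  x2 = (-7 - (-3)·0.292) / (-6) = 1.021

(0.292, 1.021)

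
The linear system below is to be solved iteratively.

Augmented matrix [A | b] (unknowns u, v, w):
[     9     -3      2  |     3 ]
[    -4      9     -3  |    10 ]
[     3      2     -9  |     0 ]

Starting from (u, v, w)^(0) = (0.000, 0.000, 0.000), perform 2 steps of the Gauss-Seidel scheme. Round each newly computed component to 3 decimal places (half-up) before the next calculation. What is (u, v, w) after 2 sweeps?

Iteration 1:
  u = (3 - (-3)·0.000 - (2)·0.000) / (9) = 0.333
  v = (10 - (-4)·0.333 - (-3)·0.000) / (9) = 1.259
  w = (0 - (3)·0.333 - (2)·1.259) / (-9) = 0.391
Iteration 2:
  u = (3 - (-3)·1.259 - (2)·0.391) / (9) = 0.666
  v = (10 - (-4)·0.666 - (-3)·0.391) / (9) = 1.537
  w = (0 - (3)·0.666 - (2)·1.537) / (-9) = 0.564

(0.666, 1.537, 0.564)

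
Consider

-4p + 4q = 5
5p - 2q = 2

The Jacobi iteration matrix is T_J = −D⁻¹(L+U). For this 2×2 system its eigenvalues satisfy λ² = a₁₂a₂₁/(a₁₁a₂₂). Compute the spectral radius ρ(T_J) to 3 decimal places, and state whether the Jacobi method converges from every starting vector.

1.581

a₁₂a₂₁/(a₁₁a₂₂) = (4)·(5) / ((-4)·(-2)) = 2.500000
ρ = √|2.500000| = √2.500000 = 1.581
ρ > 1, so Jacobi diverges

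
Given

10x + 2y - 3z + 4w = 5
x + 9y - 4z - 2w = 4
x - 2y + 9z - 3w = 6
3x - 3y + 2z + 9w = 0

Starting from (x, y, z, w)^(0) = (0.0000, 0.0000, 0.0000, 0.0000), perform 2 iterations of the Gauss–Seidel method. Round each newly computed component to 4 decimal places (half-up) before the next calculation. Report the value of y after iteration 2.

Iteration 1:
  x = (5 - (2)·0.0000 - (-3)·0.0000 - (4)·0.0000) / (10) = 0.5000
  y = (4 - (1)·0.5000 - (-4)·0.0000 - (-2)·0.0000) / (9) = 0.3889
  z = (6 - (1)·0.5000 - (-2)·0.3889 - (-3)·0.0000) / (9) = 0.6975
  w = (0 - (3)·0.5000 - (-3)·0.3889 - (2)·0.6975) / (9) = -0.1920
Iteration 2:
  x = (5 - (2)·0.3889 - (-3)·0.6975 - (4)·-0.1920) / (10) = 0.7083
  y = (4 - (1)·0.7083 - (-4)·0.6975 - (-2)·-0.1920) / (9) = 0.6331
  z = (6 - (1)·0.7083 - (-2)·0.6331 - (-3)·-0.1920) / (9) = 0.6647
  w = (0 - (3)·0.7083 - (-3)·0.6331 - (2)·0.6647) / (9) = -0.1728

0.6331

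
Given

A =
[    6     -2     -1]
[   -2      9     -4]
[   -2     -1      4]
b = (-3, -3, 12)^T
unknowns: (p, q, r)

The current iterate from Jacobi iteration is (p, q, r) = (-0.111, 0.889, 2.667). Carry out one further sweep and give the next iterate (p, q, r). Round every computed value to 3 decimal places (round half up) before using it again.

One sweep:
  p = (-3 - (-2)·0.889 - (-1)·2.667) / (6) = 0.241
  q = (-3 - (-2)·-0.111 - (-4)·2.667) / (9) = 0.827
  r = (12 - (-2)·-0.111 - (-1)·0.889) / (4) = 3.167

(0.241, 0.827, 3.167)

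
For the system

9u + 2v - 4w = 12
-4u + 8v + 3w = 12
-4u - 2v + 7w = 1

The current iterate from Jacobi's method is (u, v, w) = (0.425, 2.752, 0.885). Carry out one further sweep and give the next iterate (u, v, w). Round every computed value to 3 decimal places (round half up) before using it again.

(1.115, 1.381, 1.172)

One sweep:
  u = (12 - (2)·2.752 - (-4)·0.885) / (9) = 1.115
  v = (12 - (-4)·0.425 - (3)·0.885) / (8) = 1.381
  w = (1 - (-4)·0.425 - (-2)·2.752) / (7) = 1.172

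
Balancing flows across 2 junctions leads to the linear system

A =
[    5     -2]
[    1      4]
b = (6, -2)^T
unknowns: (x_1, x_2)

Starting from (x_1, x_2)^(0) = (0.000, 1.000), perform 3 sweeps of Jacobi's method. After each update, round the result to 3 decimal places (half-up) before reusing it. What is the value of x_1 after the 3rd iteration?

0.840

Iteration 1:
  x_1 = (6 - (-2)·1.000) / (5) = 1.600
  x_2 = (-2 - (1)·0.000) / (4) = -0.500
Iteration 2:
  x_1 = (6 - (-2)·-0.500) / (5) = 1.000
  x_2 = (-2 - (1)·1.600) / (4) = -0.900
Iteration 3:
  x_1 = (6 - (-2)·-0.900) / (5) = 0.840
  x_2 = (-2 - (1)·1.000) / (4) = -0.750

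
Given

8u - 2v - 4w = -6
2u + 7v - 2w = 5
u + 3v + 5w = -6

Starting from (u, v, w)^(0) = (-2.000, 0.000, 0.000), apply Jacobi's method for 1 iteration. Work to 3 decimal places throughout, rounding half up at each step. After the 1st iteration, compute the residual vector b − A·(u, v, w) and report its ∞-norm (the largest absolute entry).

5.108

Iteration 1:
  u = (-6 - (-2)·0.000 - (-4)·0.000) / (8) = -0.750
  v = (5 - (2)·-2.000 - (-2)·0.000) / (7) = 1.286
  w = (-6 - (1)·-2.000 - (3)·0.000) / (5) = -0.800
Residual b − A·x = (-0.628, -4.102, -5.108); ∞-norm = 5.108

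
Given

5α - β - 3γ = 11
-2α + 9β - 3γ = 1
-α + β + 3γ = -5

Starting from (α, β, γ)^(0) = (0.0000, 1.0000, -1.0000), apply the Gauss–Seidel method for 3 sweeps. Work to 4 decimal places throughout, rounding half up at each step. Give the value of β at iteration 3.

0.0557

Iteration 1:
  α = (11 - (-1)·1.0000 - (-3)·-1.0000) / (5) = 1.8000
  β = (1 - (-2)·1.8000 - (-3)·-1.0000) / (9) = 0.1778
  γ = (-5 - (-1)·1.8000 - (1)·0.1778) / (3) = -1.1259
Iteration 2:
  α = (11 - (-1)·0.1778 - (-3)·-1.1259) / (5) = 1.5600
  β = (1 - (-2)·1.5600 - (-3)·-1.1259) / (9) = 0.0825
  γ = (-5 - (-1)·1.5600 - (1)·0.0825) / (3) = -1.1742
Iteration 3:
  α = (11 - (-1)·0.0825 - (-3)·-1.1742) / (5) = 1.5120
  β = (1 - (-2)·1.5120 - (-3)·-1.1742) / (9) = 0.0557
  γ = (-5 - (-1)·1.5120 - (1)·0.0557) / (3) = -1.1812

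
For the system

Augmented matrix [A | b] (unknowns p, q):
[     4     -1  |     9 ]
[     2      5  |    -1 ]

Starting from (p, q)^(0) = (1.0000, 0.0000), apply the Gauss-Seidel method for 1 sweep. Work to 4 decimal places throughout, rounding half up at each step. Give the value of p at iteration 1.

2.2500

Iteration 1:
  p = (9 - (-1)·0.0000) / (4) = 2.2500
  q = (-1 - (2)·2.2500) / (5) = -1.1000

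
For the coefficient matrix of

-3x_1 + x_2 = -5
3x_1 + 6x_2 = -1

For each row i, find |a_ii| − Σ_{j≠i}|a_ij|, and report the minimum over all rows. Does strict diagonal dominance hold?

2

row 1: |-3| − (1) = 2
row 2: |6| − (3) = 3
minimum over rows = 2 → strictly diagonally dominant (convergence guaranteed)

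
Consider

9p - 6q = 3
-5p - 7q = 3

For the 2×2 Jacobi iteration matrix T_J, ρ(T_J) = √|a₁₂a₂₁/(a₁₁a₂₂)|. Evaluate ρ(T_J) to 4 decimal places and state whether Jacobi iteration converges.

a₁₂a₂₁/(a₁₁a₂₂) = (-6)·(-5) / ((9)·(-7)) = -0.476190
ρ = √|-0.476190| = √0.476190 = 0.6901
ρ < 1, so Jacobi converges

0.6901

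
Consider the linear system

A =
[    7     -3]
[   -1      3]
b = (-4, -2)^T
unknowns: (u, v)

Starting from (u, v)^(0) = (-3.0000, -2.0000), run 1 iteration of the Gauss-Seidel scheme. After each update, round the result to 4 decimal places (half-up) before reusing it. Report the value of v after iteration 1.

-1.1429

Iteration 1:
  u = (-4 - (-3)·-2.0000) / (7) = -1.4286
  v = (-2 - (-1)·-1.4286) / (3) = -1.1429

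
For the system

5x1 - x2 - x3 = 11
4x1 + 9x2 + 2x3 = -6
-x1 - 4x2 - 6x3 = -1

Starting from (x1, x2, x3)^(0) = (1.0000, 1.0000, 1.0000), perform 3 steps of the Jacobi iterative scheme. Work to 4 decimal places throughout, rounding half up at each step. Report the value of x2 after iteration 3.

-1.6049

Iteration 1:
  x1 = (11 - (-1)·1.0000 - (-1)·1.0000) / (5) = 2.6000
  x2 = (-6 - (4)·1.0000 - (2)·1.0000) / (9) = -1.3333
  x3 = (-1 - (-1)·1.0000 - (-4)·1.0000) / (-6) = -0.6667
Iteration 2:
  x1 = (11 - (-1)·-1.3333 - (-1)·-0.6667) / (5) = 1.8000
  x2 = (-6 - (4)·2.6000 - (2)·-0.6667) / (9) = -1.6741
  x3 = (-1 - (-1)·2.6000 - (-4)·-1.3333) / (-6) = 0.6222
Iteration 3:
  x1 = (11 - (-1)·-1.6741 - (-1)·0.6222) / (5) = 1.9896
  x2 = (-6 - (4)·1.8000 - (2)·0.6222) / (9) = -1.6049
  x3 = (-1 - (-1)·1.8000 - (-4)·-1.6741) / (-6) = 0.9827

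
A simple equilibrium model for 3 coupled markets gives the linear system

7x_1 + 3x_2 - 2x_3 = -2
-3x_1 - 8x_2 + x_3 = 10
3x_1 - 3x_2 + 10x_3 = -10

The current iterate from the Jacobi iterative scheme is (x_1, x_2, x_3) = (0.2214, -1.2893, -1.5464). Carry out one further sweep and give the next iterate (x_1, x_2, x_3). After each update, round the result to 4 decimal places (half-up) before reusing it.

One sweep:
  x_1 = (-2 - (3)·-1.2893 - (-2)·-1.5464) / (7) = -0.1750
  x_2 = (10 - (-3)·0.2214 - (1)·-1.5464) / (-8) = -1.5263
  x_3 = (-10 - (3)·0.2214 - (-3)·-1.2893) / (10) = -1.4532

(-0.1750, -1.5263, -1.4532)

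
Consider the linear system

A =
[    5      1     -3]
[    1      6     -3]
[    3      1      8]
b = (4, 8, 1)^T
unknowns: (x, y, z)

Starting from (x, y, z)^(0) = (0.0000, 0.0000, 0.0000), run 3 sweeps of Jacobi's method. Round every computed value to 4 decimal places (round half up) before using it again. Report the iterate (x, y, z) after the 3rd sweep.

(0.3425, 1.0611, -0.2609)

Iteration 1:
  x = (4 - (1)·0.0000 - (-3)·0.0000) / (5) = 0.8000
  y = (8 - (1)·0.0000 - (-3)·0.0000) / (6) = 1.3333
  z = (1 - (3)·0.0000 - (1)·0.0000) / (8) = 0.1250
Iteration 2:
  x = (4 - (1)·1.3333 - (-3)·0.1250) / (5) = 0.6083
  y = (8 - (1)·0.8000 - (-3)·0.1250) / (6) = 1.2625
  z = (1 - (3)·0.8000 - (1)·1.3333) / (8) = -0.3417
Iteration 3:
  x = (4 - (1)·1.2625 - (-3)·-0.3417) / (5) = 0.3425
  y = (8 - (1)·0.6083 - (-3)·-0.3417) / (6) = 1.0611
  z = (1 - (3)·0.6083 - (1)·1.2625) / (8) = -0.2609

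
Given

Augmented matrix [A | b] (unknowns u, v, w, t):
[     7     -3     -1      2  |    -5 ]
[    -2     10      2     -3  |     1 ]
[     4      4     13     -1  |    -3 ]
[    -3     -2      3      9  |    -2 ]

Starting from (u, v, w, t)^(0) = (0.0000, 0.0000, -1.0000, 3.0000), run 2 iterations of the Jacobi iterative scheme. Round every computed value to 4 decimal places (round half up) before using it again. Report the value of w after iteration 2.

Iteration 1:
  u = (-5 - (-3)·0.0000 - (-1)·-1.0000 - (2)·3.0000) / (7) = -1.7143
  v = (1 - (-2)·0.0000 - (2)·-1.0000 - (-3)·3.0000) / (10) = 1.2000
  w = (-3 - (4)·0.0000 - (4)·0.0000 - (-1)·3.0000) / (13) = 0.0000
  t = (-2 - (-3)·0.0000 - (-2)·0.0000 - (3)·-1.0000) / (9) = 0.1111
Iteration 2:
  u = (-5 - (-3)·1.2000 - (-1)·0.0000 - (2)·0.1111) / (7) = -0.2317
  v = (1 - (-2)·-1.7143 - (2)·0.0000 - (-3)·0.1111) / (10) = -0.2095
  w = (-3 - (4)·-1.7143 - (4)·1.2000 - (-1)·0.1111) / (13) = -0.0640
  t = (-2 - (-3)·-1.7143 - (-2)·1.2000 - (3)·0.0000) / (9) = -0.5270

-0.0640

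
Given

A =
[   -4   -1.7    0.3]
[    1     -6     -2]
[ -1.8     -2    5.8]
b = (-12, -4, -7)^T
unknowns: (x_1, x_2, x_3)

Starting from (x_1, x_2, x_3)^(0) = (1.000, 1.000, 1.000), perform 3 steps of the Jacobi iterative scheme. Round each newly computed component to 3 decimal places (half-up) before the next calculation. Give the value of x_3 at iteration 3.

0.091

Iteration 1:
  x_1 = (-12 - (-1.7)·1.000 - (0.3)·1.000) / (-4) = 2.650
  x_2 = (-4 - (1)·1.000 - (-2)·1.000) / (-6) = 0.500
  x_3 = (-7 - (-1.8)·1.000 - (-2)·1.000) / (5.8) = -0.552
Iteration 2:
  x_1 = (-12 - (-1.7)·0.500 - (0.3)·-0.552) / (-4) = 2.746
  x_2 = (-4 - (1)·2.650 - (-2)·-0.552) / (-6) = 1.292
  x_3 = (-7 - (-1.8)·2.650 - (-2)·0.500) / (5.8) = -0.212
Iteration 3:
  x_1 = (-12 - (-1.7)·1.292 - (0.3)·-0.212) / (-4) = 2.435
  x_2 = (-4 - (1)·2.746 - (-2)·-0.212) / (-6) = 1.195
  x_3 = (-7 - (-1.8)·2.746 - (-2)·1.292) / (5.8) = 0.091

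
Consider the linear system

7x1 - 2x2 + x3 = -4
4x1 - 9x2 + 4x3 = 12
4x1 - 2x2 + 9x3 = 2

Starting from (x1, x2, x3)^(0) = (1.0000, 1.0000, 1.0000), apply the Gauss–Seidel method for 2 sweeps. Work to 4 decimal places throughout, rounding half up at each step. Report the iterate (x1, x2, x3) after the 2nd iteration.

(-0.9045, -1.6585, 0.2557)

Iteration 1:
  x1 = (-4 - (-2)·1.0000 - (1)·1.0000) / (7) = -0.4286
  x2 = (12 - (4)·-0.4286 - (4)·1.0000) / (-9) = -1.0794
  x3 = (2 - (4)·-0.4286 - (-2)·-1.0794) / (9) = 0.1728
Iteration 2:
  x1 = (-4 - (-2)·-1.0794 - (1)·0.1728) / (7) = -0.9045
  x2 = (12 - (4)·-0.9045 - (4)·0.1728) / (-9) = -1.6585
  x3 = (2 - (4)·-0.9045 - (-2)·-1.6585) / (9) = 0.2557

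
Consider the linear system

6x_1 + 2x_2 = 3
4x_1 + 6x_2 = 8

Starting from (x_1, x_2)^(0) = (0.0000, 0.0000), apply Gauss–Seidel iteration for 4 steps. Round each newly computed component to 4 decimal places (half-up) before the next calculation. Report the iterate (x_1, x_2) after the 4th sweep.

(0.0761, 1.2826)

Iteration 1:
  x_1 = (3 - (2)·0.0000) / (6) = 0.5000
  x_2 = (8 - (4)·0.5000) / (6) = 1.0000
Iteration 2:
  x_1 = (3 - (2)·1.0000) / (6) = 0.1667
  x_2 = (8 - (4)·0.1667) / (6) = 1.2222
Iteration 3:
  x_1 = (3 - (2)·1.2222) / (6) = 0.0926
  x_2 = (8 - (4)·0.0926) / (6) = 1.2716
Iteration 4:
  x_1 = (3 - (2)·1.2716) / (6) = 0.0761
  x_2 = (8 - (4)·0.0761) / (6) = 1.2826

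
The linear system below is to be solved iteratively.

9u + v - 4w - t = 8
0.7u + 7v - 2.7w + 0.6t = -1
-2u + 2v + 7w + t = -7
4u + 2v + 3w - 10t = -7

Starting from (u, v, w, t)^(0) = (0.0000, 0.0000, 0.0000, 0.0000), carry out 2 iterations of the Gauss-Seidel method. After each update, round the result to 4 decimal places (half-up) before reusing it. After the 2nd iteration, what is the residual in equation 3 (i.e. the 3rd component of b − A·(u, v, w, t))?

Iteration 1:
  u = (8 - (1)·0.0000 - (-4)·0.0000 - (-1)·0.0000) / (9) = 0.8889
  v = (-1 - (0.7)·0.8889 - (-2.7)·0.0000 - (0.6)·0.0000) / (7) = -0.2317
  w = (-7 - (-2)·0.8889 - (2)·-0.2317 - (1)·0.0000) / (7) = -0.6798
  t = (-7 - (4)·0.8889 - (2)·-0.2317 - (3)·-0.6798) / (-10) = 0.8053
Iteration 2:
  u = (8 - (1)·-0.2317 - (-4)·-0.6798 - (-1)·0.8053) / (9) = 0.7020
  v = (-1 - (0.7)·0.7020 - (-2.7)·-0.6798 - (0.6)·0.8053) / (7) = -0.5443
  w = (-7 - (-2)·0.7020 - (2)·-0.5443 - (1)·0.8053) / (7) = -0.7590
  t = (-7 - (4)·0.7020 - (2)·-0.5443 - (3)·-0.7590) / (-10) = 0.6442
Residual b − A·x = (-0.1655, -0.1171, 0.1614, -0.0004)

0.1614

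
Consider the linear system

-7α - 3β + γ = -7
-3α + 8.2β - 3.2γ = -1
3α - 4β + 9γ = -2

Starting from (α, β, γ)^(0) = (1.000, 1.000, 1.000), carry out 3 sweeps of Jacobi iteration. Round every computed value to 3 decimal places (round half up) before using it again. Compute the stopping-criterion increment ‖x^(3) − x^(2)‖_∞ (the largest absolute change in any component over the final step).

Iteration 1:
  α = (-7 - (-3)·1.000 - (1)·1.000) / (-7) = 0.714
  β = (-1 - (-3)·1.000 - (-3.2)·1.000) / (8.2) = 0.634
  γ = (-2 - (3)·1.000 - (-4)·1.000) / (9) = -0.111
Iteration 2:
  α = (-7 - (-3)·0.634 - (1)·-0.111) / (-7) = 0.712
  β = (-1 - (-3)·0.714 - (-3.2)·-0.111) / (8.2) = 0.096
  γ = (-2 - (3)·0.714 - (-4)·0.634) / (9) = -0.178
Iteration 3:
  α = (-7 - (-3)·0.096 - (1)·-0.178) / (-7) = 0.933
  β = (-1 - (-3)·0.712 - (-3.2)·-0.178) / (8.2) = 0.069
  γ = (-2 - (3)·0.712 - (-4)·0.096) / (9) = -0.417
Change: (0.221, -0.027, -0.239) → max |·| = 0.239

0.239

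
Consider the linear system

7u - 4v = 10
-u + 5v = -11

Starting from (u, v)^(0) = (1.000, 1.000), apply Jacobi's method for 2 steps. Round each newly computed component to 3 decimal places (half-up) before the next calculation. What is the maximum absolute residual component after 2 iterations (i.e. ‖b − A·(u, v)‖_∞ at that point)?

1.714

Iteration 1:
  u = (10 - (-4)·1.000) / (7) = 2.000
  v = (-11 - (-1)·1.000) / (5) = -2.000
Iteration 2:
  u = (10 - (-4)·-2.000) / (7) = 0.286
  v = (-11 - (-1)·2.000) / (5) = -1.800
Residual b − A·x = (0.798, -1.714); ∞-norm = 1.714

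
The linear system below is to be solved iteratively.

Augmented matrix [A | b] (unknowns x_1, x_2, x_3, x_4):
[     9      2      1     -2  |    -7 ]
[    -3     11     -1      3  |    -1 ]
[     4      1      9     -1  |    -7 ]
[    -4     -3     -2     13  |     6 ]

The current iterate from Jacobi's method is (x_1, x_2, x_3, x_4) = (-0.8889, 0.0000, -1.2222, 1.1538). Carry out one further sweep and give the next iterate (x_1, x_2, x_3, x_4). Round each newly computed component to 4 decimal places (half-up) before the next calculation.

One sweep:
  x_1 = (-7 - (2)·0.0000 - (1)·-1.2222 - (-2)·1.1538) / (9) = -0.3856
  x_2 = (-1 - (-3)·-0.8889 - (-1)·-1.2222 - (3)·1.1538) / (11) = -0.7591
  x_3 = (-7 - (4)·-0.8889 - (1)·0.0000 - (-1)·1.1538) / (9) = -0.2545
  x_4 = (6 - (-4)·-0.8889 - (-3)·0.0000 - (-2)·-1.2222) / (13) = 0.0000

(-0.3856, -0.7591, -0.2545, 0.0000)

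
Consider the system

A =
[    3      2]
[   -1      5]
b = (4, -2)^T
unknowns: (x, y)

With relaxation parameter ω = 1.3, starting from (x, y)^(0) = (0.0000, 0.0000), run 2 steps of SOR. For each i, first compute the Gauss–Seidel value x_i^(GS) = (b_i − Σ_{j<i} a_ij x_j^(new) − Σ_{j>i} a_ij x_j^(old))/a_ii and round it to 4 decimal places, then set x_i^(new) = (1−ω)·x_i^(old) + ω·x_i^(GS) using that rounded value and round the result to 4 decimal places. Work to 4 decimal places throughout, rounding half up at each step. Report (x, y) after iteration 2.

Iteration 1:
  x: GS value = (4 - (2)·0.0000) / (3) = 1.3333;  x ← (1−ω)·0.0000 + ω·1.3333 = 1.7333
  y: GS value = (-2 - (-1)·1.7333) / (5) = -0.0533;  y ← (1−ω)·0.0000 + ω·-0.0533 = -0.0693
Iteration 2:
  x: GS value = (4 - (2)·-0.0693) / (3) = 1.3795;  x ← (1−ω)·1.7333 + ω·1.3795 = 1.2734
  y: GS value = (-2 - (-1)·1.2734) / (5) = -0.1453;  y ← (1−ω)·-0.0693 + ω·-0.1453 = -0.1681

(1.2734, -0.1681)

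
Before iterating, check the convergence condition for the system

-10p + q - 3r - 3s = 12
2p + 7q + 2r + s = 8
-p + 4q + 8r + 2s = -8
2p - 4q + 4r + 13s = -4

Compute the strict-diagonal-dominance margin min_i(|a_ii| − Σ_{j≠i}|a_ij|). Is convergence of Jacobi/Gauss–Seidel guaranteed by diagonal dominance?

row 1: |-10| − (1+3+3) = 3
row 2: |7| − (2+2+1) = 2
row 3: |8| − (1+4+2) = 1
row 4: |13| − (2+4+4) = 3
minimum over rows = 1 → strictly diagonally dominant (convergence guaranteed)

1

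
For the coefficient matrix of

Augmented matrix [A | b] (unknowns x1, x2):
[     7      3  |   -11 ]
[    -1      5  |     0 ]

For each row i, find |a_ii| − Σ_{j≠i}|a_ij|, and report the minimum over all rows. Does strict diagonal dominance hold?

row 1: |7| − (3) = 4
row 2: |5| − (1) = 4
minimum over rows = 4 → strictly diagonally dominant (convergence guaranteed)

4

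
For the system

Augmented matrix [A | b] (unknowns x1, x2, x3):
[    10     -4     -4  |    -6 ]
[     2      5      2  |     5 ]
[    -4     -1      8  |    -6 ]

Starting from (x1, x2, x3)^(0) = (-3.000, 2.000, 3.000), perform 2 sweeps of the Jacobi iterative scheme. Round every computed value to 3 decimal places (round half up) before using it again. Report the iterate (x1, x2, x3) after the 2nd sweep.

(-1.000, 1.240, 0.075)

Iteration 1:
  x1 = (-6 - (-4)·2.000 - (-4)·3.000) / (10) = 1.400
  x2 = (5 - (2)·-3.000 - (2)·3.000) / (5) = 1.000
  x3 = (-6 - (-4)·-3.000 - (-1)·2.000) / (8) = -2.000
Iteration 2:
  x1 = (-6 - (-4)·1.000 - (-4)·-2.000) / (10) = -1.000
  x2 = (5 - (2)·1.400 - (2)·-2.000) / (5) = 1.240
  x3 = (-6 - (-4)·1.400 - (-1)·1.000) / (8) = 0.075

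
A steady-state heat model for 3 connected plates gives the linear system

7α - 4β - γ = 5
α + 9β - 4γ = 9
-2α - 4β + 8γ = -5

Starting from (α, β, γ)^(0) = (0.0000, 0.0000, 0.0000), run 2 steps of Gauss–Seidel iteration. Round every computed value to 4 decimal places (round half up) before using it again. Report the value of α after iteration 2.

1.2423

Iteration 1:
  α = (5 - (-4)·0.0000 - (-1)·0.0000) / (7) = 0.7143
  β = (9 - (1)·0.7143 - (-4)·0.0000) / (9) = 0.9206
  γ = (-5 - (-2)·0.7143 - (-4)·0.9206) / (8) = 0.0139
Iteration 2:
  α = (5 - (-4)·0.9206 - (-1)·0.0139) / (7) = 1.2423
  β = (9 - (1)·1.2423 - (-4)·0.0139) / (9) = 0.8681
  γ = (-5 - (-2)·1.2423 - (-4)·0.8681) / (8) = 0.1196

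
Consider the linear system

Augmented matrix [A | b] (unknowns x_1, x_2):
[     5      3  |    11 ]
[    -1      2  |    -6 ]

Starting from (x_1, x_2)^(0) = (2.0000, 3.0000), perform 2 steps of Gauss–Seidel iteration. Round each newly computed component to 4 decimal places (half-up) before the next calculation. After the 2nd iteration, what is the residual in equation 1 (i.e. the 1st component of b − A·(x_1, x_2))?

-5.2200

Iteration 1:
  x_1 = (11 - (3)·3.0000) / (5) = 0.4000
  x_2 = (-6 - (-1)·0.4000) / (2) = -2.8000
Iteration 2:
  x_1 = (11 - (3)·-2.8000) / (5) = 3.8800
  x_2 = (-6 - (-1)·3.8800) / (2) = -1.0600
Residual b − A·x = (-5.2200, 0.0000)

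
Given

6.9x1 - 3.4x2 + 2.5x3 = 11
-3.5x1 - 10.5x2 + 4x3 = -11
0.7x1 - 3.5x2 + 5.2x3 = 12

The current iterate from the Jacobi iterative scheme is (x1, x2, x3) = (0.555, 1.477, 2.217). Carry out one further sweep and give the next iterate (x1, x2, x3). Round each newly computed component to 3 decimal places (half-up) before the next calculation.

One sweep:
  x1 = (11 - (-3.4)·1.477 - (2.5)·2.217) / (6.9) = 1.519
  x2 = (-11 - (-3.5)·0.555 - (4)·2.217) / (-10.5) = 1.707
  x3 = (12 - (0.7)·0.555 - (-3.5)·1.477) / (5.2) = 3.227

(1.519, 1.707, 3.227)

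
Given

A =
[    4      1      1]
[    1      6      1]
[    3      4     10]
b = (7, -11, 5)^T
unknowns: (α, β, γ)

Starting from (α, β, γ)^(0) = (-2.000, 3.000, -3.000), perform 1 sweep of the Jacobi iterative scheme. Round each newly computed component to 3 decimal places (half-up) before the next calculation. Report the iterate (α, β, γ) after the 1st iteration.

Iteration 1:
  α = (7 - (1)·3.000 - (1)·-3.000) / (4) = 1.750
  β = (-11 - (1)·-2.000 - (1)·-3.000) / (6) = -1.000
  γ = (5 - (3)·-2.000 - (4)·3.000) / (10) = -0.100

(1.750, -1.000, -0.100)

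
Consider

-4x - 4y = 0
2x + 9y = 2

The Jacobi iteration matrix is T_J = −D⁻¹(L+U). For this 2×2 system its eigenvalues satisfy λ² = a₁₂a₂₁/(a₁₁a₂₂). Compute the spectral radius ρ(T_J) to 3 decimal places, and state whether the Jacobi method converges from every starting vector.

a₁₂a₂₁/(a₁₁a₂₂) = (-4)·(2) / ((-4)·(9)) = 0.222222
ρ = √|0.222222| = √0.222222 = 0.471
ρ < 1, so Jacobi converges

0.471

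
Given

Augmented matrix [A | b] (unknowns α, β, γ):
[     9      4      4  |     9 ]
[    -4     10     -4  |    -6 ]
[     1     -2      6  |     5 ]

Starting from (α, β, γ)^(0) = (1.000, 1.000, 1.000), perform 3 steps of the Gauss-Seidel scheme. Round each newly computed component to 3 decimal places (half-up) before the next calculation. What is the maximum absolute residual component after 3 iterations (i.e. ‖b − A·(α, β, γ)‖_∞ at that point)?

0.183

Iteration 1:
  α = (9 - (4)·1.000 - (4)·1.000) / (9) = 0.111
  β = (-6 - (-4)·0.111 - (-4)·1.000) / (10) = -0.156
  γ = (5 - (1)·0.111 - (-2)·-0.156) / (6) = 0.763
Iteration 2:
  α = (9 - (4)·-0.156 - (4)·0.763) / (9) = 0.730
  β = (-6 - (-4)·0.730 - (-4)·0.763) / (10) = -0.003
  γ = (5 - (1)·0.730 - (-2)·-0.003) / (6) = 0.711
Iteration 3:
  α = (9 - (4)·-0.003 - (4)·0.711) / (9) = 0.685
  β = (-6 - (-4)·0.685 - (-4)·0.711) / (10) = -0.042
  γ = (5 - (1)·0.685 - (-2)·-0.042) / (6) = 0.705
Residual b − A·x = (0.183, -0.020, 0.001); ∞-norm = 0.183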